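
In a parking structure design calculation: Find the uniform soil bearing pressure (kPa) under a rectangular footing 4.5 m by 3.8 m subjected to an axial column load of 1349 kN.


A = 4.5 * 3.8 = 17.1 m^2
q = P / A = 1349 / 17.1
= 78.8889 kPa

78.8889 kPa


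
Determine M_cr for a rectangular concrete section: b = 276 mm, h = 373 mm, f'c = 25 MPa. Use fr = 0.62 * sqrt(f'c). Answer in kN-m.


fr = 0.62 * sqrt(25) = 0.62 * 5.0 = 3.1 MPa
I = 276 * 373^3 / 12 = 1193587691.0 mm^4
y_t = 186.5 mm
M_cr = fr * I / y_t = 3.1 * 1193587691.0 / 186.5 N-mm
= 19.8398 kN-m

19.8398 kN-m


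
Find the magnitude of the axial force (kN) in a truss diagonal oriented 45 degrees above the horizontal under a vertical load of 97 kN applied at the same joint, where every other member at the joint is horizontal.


At the joint, only the diagonal has a vertical component, so vertical equilibrium gives:
F * sin(45) = 97
F = 97 / sin(45)
= 97 / 0.707107
= 137.18 kN

137.18 kN


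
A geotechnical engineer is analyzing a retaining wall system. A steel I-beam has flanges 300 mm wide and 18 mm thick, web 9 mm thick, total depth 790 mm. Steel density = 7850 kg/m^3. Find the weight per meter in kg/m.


A_flanges = 2 * 300 * 18 = 10800 mm^2
A_web = (790 - 2 * 18) * 9 = 6786 mm^2
A_total = 10800 + 6786 = 17586 mm^2 = 0.017586 m^2
Weight = rho * A = 7850 * 0.017586 = 138.0501 kg/m

138.0501 kg/m


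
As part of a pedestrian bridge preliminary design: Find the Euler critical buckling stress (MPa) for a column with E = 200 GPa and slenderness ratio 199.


sigma_cr = pi^2 * E / lambda^2
= 9.8696 * 200000.0 / 199^2
= 9.8696 * 200000.0 / 39601
= 49.8452 MPa

49.8452 MPa


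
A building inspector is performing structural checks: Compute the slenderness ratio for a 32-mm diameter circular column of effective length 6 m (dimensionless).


Radius of gyration r = d / 4 = 32 / 4 = 8.0 mm
L_eff = 6000.0 mm
Slenderness ratio = L / r = 6000.0 / 8.0 = 750.0 (dimensionless)

750.0 (dimensionless)


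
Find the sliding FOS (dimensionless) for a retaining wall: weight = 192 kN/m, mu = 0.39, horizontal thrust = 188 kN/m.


Resisting force = mu * W = 0.39 * 192 = 74.88 kN/m
FOS = Resisting / Driving = 74.88 / 188
= 0.3983 (dimensionless)

0.3983 (dimensionless)


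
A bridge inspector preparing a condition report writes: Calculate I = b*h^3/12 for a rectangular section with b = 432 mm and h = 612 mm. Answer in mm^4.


I = b * h^3 / 12
= 432 * 612^3 / 12
= 432 * 229220928 / 12
= 8251953408.0 mm^4

8251953408.0 mm^4


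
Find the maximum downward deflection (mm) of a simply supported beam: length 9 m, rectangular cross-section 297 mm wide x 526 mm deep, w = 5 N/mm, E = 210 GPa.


I = 297 * 526^3 / 12 = 3601906506.0 mm^4
L = 9000.0 mm, w = 5 N/mm, E = 210000.0 MPa
delta = 5 * w * L^4 / (384 * E * I)
= 5 * 5 * 9000.0^4 / (384 * 210000.0 * 3601906506.0)
= 0.5647 mm

0.5647 mm


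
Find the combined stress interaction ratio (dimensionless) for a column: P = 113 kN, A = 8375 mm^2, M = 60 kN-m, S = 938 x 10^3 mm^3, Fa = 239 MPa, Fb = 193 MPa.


f_a = P / A = 113000.0 / 8375 = 13.4925 MPa
f_b = M / S = 60000000.0 / 938000.0 = 63.9659 MPa
Ratio = f_a / Fa + f_b / Fb
= 13.4925 / 239 + 63.9659 / 193
= 0.3879 (dimensionless)

0.3879 (dimensionless)


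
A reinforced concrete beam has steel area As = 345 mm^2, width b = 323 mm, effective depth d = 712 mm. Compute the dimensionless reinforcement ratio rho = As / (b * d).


rho = As / (b * d)
= 345 / (323 * 712)
= 345 / 229976
= 0.0015 (dimensionless)

0.0015 (dimensionless)


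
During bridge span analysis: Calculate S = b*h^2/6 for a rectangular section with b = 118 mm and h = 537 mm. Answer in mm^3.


S = b * h^2 / 6
= 118 * 537^2 / 6
= 118 * 288369 / 6
= 5671257.0 mm^3

5671257.0 mm^3


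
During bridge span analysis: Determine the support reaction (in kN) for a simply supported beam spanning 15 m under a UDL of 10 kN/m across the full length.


Total load = w * L = 10 * 15 = 150 kN
By symmetry, each reaction R = total / 2 = 150 / 2 = 75.0 kN

75.0 kN


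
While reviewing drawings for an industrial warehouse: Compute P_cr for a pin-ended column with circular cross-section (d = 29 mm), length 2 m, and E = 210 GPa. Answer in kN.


I = pi * d^4 / 64 = 34718.57 mm^4
L = 2000.0 mm
P_cr = pi^2 * E * I / L^2
= 9.8696 * 210000.0 * 34718.57 / 2000.0^2
= 17989.58 N = 17.9896 kN

17.9896 kN


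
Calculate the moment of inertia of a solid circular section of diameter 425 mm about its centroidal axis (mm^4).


r = d / 2 = 425 / 2 = 212.5 mm
I = pi * r^4 / 4 = pi * 212.5^4 / 4
= 1601495117.31 mm^4

1601495117.31 mm^4


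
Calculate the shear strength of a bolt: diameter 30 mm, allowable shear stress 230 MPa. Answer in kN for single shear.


A = pi * d^2 / 4 = pi * 30^2 / 4 = 706.8583 mm^2
V = f_v * A / 1000 = 230 * 706.8583 / 1000
= 162.5774 kN

162.5774 kN


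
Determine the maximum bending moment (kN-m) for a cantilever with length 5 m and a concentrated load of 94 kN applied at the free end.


For a cantilever with a point load at the free end:
M_max = P * L = 94 * 5 = 470 kN-m

470 kN-m


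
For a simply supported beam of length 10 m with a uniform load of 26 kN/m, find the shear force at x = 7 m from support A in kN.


R_A = w * L / 2 = 26 * 10 / 2 = 130.0 kN
V(x) = R_A - w * x = 130.0 - 26 * 7
= -52.0 kN

-52.0 kN


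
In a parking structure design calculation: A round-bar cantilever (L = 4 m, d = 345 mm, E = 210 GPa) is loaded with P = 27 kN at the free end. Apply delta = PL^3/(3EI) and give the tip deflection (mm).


I = pi * d^4 / 64 = pi * 345^4 / 64 = 695418562.61 mm^4
L = 4000.0 mm, P = 27000.0 N, E = 210000.0 MPa
delta = P * L^3 / (3 * E * I)
= 27000.0 * 4000.0^3 / (3 * 210000.0 * 695418562.61)
= 3.9442 mm

3.9442 mm


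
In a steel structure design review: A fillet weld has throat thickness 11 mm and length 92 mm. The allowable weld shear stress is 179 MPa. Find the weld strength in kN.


Strength = throat * length * allowable stress
= 11 * 92 * 179 N
= 181148 N
= 181.15 kN

181.15 kN


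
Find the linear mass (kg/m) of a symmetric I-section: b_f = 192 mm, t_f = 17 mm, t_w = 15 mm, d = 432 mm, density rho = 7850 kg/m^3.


A_flanges = 2 * 192 * 17 = 6528 mm^2
A_web = (432 - 2 * 17) * 15 = 5970 mm^2
A_total = 6528 + 5970 = 12498 mm^2 = 0.012498 m^2
Weight = rho * A = 7850 * 0.012498 = 98.1093 kg/m

98.1093 kg/m


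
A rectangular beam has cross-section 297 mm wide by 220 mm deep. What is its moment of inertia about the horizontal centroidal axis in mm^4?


I = b * h^3 / 12
= 297 * 220^3 / 12
= 297 * 10648000 / 12
= 263538000.0 mm^4

263538000.0 mm^4


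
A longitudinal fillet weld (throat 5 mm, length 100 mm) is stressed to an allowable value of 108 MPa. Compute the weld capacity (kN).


Strength = throat * length * allowable stress
= 5 * 100 * 108 N
= 54000 N
= 54.0 kN

54.0 kN


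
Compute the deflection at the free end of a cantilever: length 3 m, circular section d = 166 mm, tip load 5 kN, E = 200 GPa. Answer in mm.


I = pi * d^4 / 64 = pi * 166^4 / 64 = 37273678.15 mm^4
L = 3000.0 mm, P = 5000.0 N, E = 200000.0 MPa
delta = P * L^3 / (3 * E * I)
= 5000.0 * 3000.0^3 / (3 * 200000.0 * 37273678.15)
= 6.0364 mm

6.0364 mm


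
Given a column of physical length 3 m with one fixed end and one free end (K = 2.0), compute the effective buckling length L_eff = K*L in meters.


L_eff = K * L
= 2.0 * 3
= 6.0 m

6.0 m


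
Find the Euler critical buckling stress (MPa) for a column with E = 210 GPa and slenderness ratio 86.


sigma_cr = pi^2 * E / lambda^2
= 9.8696 * 210000.0 / 86^2
= 9.8696 * 210000.0 / 7396
= 280.2348 MPa

280.2348 MPa


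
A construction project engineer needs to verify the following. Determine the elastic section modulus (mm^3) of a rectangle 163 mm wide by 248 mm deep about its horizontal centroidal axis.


S = b * h^2 / 6
= 163 * 248^2 / 6
= 163 * 61504 / 6
= 1670858.67 mm^3

1670858.67 mm^3


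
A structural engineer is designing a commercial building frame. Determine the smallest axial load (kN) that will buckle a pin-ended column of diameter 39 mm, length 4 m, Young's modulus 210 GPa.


I = pi * d^4 / 64 = 113560.77 mm^4
L = 4000.0 mm
P_cr = pi^2 * E * I / L^2
= 9.8696 * 210000.0 * 113560.77 / 4000.0^2
= 14710.5 N = 14.7105 kN

14.7105 kN


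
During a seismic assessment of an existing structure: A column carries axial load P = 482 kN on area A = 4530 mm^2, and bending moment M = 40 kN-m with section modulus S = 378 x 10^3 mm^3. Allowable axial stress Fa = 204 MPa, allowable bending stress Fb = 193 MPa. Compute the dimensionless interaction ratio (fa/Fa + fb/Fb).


f_a = P / A = 482000.0 / 4530 = 106.4018 MPa
f_b = M / S = 40000000.0 / 378000.0 = 105.8201 MPa
Ratio = f_a / Fa + f_b / Fb
= 106.4018 / 204 + 105.8201 / 193
= 1.0699 (dimensionless)

1.0699 (dimensionless)


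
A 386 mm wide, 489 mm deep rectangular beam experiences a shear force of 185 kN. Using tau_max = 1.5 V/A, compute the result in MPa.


A = b * h = 386 * 489 = 188754 mm^2
V = 185 kN = 185000.0 N
tau_max = 1.5 * V / A = 1.5 * 185000.0 / 188754
= 1.4702 MPa

1.4702 MPa


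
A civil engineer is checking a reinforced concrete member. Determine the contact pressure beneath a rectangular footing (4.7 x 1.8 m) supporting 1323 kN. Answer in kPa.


A = 4.7 * 1.8 = 8.46 m^2
q = P / A = 1323 / 8.46
= 156.383 kPa

156.383 kPa


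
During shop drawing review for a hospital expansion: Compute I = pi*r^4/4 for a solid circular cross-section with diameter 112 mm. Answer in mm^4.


r = d / 2 = 112 / 2 = 56.0 mm
I = pi * r^4 / 4 = pi * 56.0^4 / 4
= 7723995.1 mm^4

7723995.1 mm^4


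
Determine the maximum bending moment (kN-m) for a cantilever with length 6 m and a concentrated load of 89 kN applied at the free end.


For a cantilever with a point load at the free end:
M_max = P * L = 89 * 6 = 534 kN-m

534 kN-m


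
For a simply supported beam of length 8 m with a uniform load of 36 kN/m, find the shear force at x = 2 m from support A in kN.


R_A = w * L / 2 = 36 * 8 / 2 = 144.0 kN
V(x) = R_A - w * x = 144.0 - 36 * 2
= 72.0 kN

72.0 kN


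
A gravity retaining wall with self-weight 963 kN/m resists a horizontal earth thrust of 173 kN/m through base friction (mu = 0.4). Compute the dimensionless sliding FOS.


Resisting force = mu * W = 0.4 * 963 = 385.2 kN/m
FOS = Resisting / Driving = 385.2 / 173
= 2.2266 (dimensionless)

2.2266 (dimensionless)


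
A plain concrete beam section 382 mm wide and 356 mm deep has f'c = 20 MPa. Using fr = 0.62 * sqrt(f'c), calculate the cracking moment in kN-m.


fr = 0.62 * sqrt(20) = 0.62 * 4.4721 = 2.7727 MPa
I = 382 * 356^3 / 12 = 1436256842.67 mm^4
y_t = 178.0 mm
M_cr = fr * I / y_t = 2.7727 * 1436256842.67 / 178.0 N-mm
= 22.3727 kN-m

22.3727 kN-m


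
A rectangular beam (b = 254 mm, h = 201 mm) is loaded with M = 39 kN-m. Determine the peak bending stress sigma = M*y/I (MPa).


I = b * h^3 / 12 = 254 * 201^3 / 12 = 171886054.5 mm^4
y = h / 2 = 201 / 2 = 100.5 mm
M = 39 kN-m = 39000000.0 N-mm
sigma = M * y / I = 39000000.0 * 100.5 / 171886054.5
= 22.8 MPa

22.8 MPa


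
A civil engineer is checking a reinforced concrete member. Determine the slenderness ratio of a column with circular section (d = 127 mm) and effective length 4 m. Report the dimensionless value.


Radius of gyration r = d / 4 = 127 / 4 = 31.75 mm
L_eff = 4000.0 mm
Slenderness ratio = L / r = 4000.0 / 31.75 = 125.98 (dimensionless)

125.98 (dimensionless)


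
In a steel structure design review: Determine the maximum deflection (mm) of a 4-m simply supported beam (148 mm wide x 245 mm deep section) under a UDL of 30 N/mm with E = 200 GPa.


I = 148 * 245^3 / 12 = 181375541.67 mm^4
L = 4000.0 mm, w = 30 N/mm, E = 200000.0 MPa
delta = 5 * w * L^4 / (384 * E * I)
= 5 * 30 * 4000.0^4 / (384 * 200000.0 * 181375541.67)
= 2.7567 mm

2.7567 mm


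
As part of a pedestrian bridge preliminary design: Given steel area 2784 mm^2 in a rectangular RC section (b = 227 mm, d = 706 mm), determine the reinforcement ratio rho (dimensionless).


rho = As / (b * d)
= 2784 / (227 * 706)
= 2784 / 160262
= 0.017372 (dimensionless)

0.017372 (dimensionless)


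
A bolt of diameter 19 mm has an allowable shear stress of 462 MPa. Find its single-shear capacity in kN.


A = pi * d^2 / 4 = pi * 19^2 / 4 = 283.5287 mm^2
V = f_v * A / 1000 = 462 * 283.5287 / 1000
= 130.9903 kN

130.9903 kN


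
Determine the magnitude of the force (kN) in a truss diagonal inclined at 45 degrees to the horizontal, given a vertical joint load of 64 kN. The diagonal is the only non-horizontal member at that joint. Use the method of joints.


At the joint, only the diagonal has a vertical component, so vertical equilibrium gives:
F * sin(45) = 64
F = 64 / sin(45)
= 64 / 0.707107
= 90.51 kN

90.51 kN


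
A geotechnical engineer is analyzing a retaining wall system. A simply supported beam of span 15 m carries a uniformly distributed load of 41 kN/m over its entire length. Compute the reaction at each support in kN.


Total load = w * L = 41 * 15 = 615 kN
By symmetry, each reaction R = total / 2 = 615 / 2 = 307.5 kN

307.5 kN


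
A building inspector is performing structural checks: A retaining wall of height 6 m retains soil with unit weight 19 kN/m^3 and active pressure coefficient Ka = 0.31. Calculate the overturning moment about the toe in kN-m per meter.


Pa = 0.5 * Ka * gamma * H^2
= 0.5 * 0.31 * 19 * 6^2
= 106.02 kN/m
Arm = H / 3 = 6 / 3 = 2.0 m
Mo = Pa * arm = Pa * H / 3 = 106.02 * 6 / 3 = 212.04 kN-m/m

212.04 kN-m/m


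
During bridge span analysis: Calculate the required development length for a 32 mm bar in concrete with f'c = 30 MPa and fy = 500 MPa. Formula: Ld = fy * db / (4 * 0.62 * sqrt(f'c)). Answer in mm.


Ld = (fy * db) / (4 * 0.62 * sqrt(f'c))
= (500 * 32) / (4 * 0.62 * sqrt(30))
= 16000 / 13.5835
= 1177.9 mm

1177.9 mm


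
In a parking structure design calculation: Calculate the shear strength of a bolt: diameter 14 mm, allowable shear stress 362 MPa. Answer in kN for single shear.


A = pi * d^2 / 4 = pi * 14^2 / 4 = 153.938 mm^2
V = f_v * A / 1000 = 362 * 153.938 / 1000
= 55.7256 kN

55.7256 kN


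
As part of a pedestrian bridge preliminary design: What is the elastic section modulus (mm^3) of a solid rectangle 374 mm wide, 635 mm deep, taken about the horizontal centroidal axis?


S = b * h^2 / 6
= 374 * 635^2 / 6
= 374 * 403225 / 6
= 25134358.33 mm^3

25134358.33 mm^3


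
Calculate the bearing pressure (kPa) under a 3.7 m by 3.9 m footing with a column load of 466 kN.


A = 3.7 * 3.9 = 14.43 m^2
q = P / A = 466 / 14.43
= 32.2938 kPa

32.2938 kPa


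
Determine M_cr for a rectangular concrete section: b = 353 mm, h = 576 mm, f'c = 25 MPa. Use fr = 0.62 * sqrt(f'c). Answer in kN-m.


fr = 0.62 * sqrt(25) = 0.62 * 5.0 = 3.1 MPa
I = 353 * 576^3 / 12 = 5621612544.0 mm^4
y_t = 288.0 mm
M_cr = fr * I / y_t = 3.1 * 5621612544.0 / 288.0 N-mm
= 60.5104 kN-m

60.5104 kN-m


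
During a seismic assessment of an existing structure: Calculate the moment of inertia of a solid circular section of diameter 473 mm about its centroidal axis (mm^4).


r = d / 2 = 473 / 2 = 236.5 mm
I = pi * r^4 / 4 = pi * 236.5^4 / 4
= 2457052644.18 mm^4

2457052644.18 mm^4


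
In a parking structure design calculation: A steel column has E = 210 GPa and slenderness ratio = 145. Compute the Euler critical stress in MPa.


sigma_cr = pi^2 * E / lambda^2
= 9.8696 * 210000.0 / 145^2
= 9.8696 * 210000.0 / 21025
= 98.5787 MPa

98.5787 MPa


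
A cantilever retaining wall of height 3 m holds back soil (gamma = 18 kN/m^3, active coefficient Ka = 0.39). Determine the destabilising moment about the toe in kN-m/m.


Pa = 0.5 * Ka * gamma * H^2
= 0.5 * 0.39 * 18 * 3^2
= 31.59 kN/m
Arm = H / 3 = 3 / 3 = 1.0 m
Mo = Pa * arm = Pa * H / 3 = 31.59 * 3 / 3 = 31.59 kN-m/m

31.59 kN-m/m


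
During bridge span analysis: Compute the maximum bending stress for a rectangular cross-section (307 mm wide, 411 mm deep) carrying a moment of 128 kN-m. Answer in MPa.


I = b * h^3 / 12 = 307 * 411^3 / 12 = 1776162084.75 mm^4
y = h / 2 = 411 / 2 = 205.5 mm
M = 128 kN-m = 128000000.0 N-mm
sigma = M * y / I = 128000000.0 * 205.5 / 1776162084.75
= 14.81 MPa

14.81 MPa


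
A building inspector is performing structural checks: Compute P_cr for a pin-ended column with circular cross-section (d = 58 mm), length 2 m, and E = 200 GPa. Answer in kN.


I = pi * d^4 / 64 = 555497.2 mm^4
L = 2000.0 mm
P_cr = pi^2 * E * I / L^2
= 9.8696 * 200000.0 * 555497.2 / 2000.0^2
= 274126.88 N = 274.1269 kN

274.1269 kN


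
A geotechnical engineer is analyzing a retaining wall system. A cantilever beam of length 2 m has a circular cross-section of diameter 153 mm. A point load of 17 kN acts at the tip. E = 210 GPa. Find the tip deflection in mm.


I = pi * d^4 / 64 = pi * 153^4 / 64 = 26898968.23 mm^4
L = 2000.0 mm, P = 17000.0 N, E = 210000.0 MPa
delta = P * L^3 / (3 * E * I)
= 17000.0 * 2000.0^3 / (3 * 210000.0 * 26898968.23)
= 8.0253 mm

8.0253 mm


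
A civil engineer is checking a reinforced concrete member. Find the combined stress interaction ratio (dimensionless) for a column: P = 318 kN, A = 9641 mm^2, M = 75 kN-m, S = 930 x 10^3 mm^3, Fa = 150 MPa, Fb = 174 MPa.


f_a = P / A = 318000.0 / 9641 = 32.9841 MPa
f_b = M / S = 75000000.0 / 930000.0 = 80.6452 MPa
Ratio = f_a / Fa + f_b / Fb
= 32.9841 / 150 + 80.6452 / 174
= 0.6834 (dimensionless)

0.6834 (dimensionless)


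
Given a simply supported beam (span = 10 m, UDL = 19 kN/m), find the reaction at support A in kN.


Total load = w * L = 19 * 10 = 190 kN
By symmetry, each reaction R = total / 2 = 190 / 2 = 95.0 kN

95.0 kN


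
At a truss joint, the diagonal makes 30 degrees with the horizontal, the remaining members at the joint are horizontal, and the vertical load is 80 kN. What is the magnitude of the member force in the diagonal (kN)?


At the joint, only the diagonal has a vertical component, so vertical equilibrium gives:
F * sin(30) = 80
F = 80 / sin(30)
= 80 / 0.5
= 160.0 kN

160.0 kN


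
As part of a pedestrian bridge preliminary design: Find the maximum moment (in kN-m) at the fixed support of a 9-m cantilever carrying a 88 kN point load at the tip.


For a cantilever with a point load at the free end:
M_max = P * L = 88 * 9 = 792 kN-m

792 kN-m


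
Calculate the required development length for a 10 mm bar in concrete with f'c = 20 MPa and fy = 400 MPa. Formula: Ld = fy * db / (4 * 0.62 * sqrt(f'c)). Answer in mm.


Ld = (fy * db) / (4 * 0.62 * sqrt(f'c))
= (400 * 10) / (4 * 0.62 * sqrt(20))
= 4000 / 11.0909
= 360.66 mm

360.66 mm


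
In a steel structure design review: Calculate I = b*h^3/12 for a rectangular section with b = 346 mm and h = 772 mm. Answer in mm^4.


I = b * h^3 / 12
= 346 * 772^3 / 12
= 346 * 460099648 / 12
= 13266206517.33 mm^4

13266206517.33 mm^4


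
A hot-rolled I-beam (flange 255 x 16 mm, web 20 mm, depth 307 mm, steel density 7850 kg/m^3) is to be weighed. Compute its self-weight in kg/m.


A_flanges = 2 * 255 * 16 = 8160 mm^2
A_web = (307 - 2 * 16) * 20 = 5500 mm^2
A_total = 8160 + 5500 = 13660 mm^2 = 0.013660 m^2
Weight = rho * A = 7850 * 0.013660 = 107.231 kg/m

107.231 kg/m


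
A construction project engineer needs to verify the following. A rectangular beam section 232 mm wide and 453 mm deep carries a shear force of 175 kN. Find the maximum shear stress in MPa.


A = b * h = 232 * 453 = 105096 mm^2
V = 175 kN = 175000.0 N
tau_max = 1.5 * V / A = 1.5 * 175000.0 / 105096
= 2.4977 MPa

2.4977 MPa


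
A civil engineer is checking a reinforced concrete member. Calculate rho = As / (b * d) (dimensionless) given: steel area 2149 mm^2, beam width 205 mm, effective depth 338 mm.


rho = As / (b * d)
= 2149 / (205 * 338)
= 2149 / 69290
= 0.031015 (dimensionless)

0.031015 (dimensionless)


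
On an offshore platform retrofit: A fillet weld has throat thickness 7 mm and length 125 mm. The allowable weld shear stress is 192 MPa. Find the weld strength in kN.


Strength = throat * length * allowable stress
= 7 * 125 * 192 N
= 168000 N
= 168.0 kN

168.0 kN


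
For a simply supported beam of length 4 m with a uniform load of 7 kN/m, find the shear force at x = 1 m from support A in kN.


R_A = w * L / 2 = 7 * 4 / 2 = 14.0 kN
V(x) = R_A - w * x = 14.0 - 7 * 1
= 7.0 kN

7.0 kN


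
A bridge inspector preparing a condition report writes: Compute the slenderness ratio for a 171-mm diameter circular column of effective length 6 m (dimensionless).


Radius of gyration r = d / 4 = 171 / 4 = 42.75 mm
L_eff = 6000.0 mm
Slenderness ratio = L / r = 6000.0 / 42.75 = 140.35 (dimensionless)

140.35 (dimensionless)


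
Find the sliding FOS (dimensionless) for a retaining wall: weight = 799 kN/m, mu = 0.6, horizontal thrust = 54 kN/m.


Resisting force = mu * W = 0.6 * 799 = 479.4 kN/m
FOS = Resisting / Driving = 479.4 / 54
= 8.8778 (dimensionless)

8.8778 (dimensionless)


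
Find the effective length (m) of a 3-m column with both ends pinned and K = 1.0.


L_eff = K * L
= 1.0 * 3
= 3.0 m

3.0 m


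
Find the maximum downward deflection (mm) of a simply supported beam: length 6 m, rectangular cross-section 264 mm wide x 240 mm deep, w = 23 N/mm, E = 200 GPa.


I = 264 * 240^3 / 12 = 304128000.0 mm^4
L = 6000.0 mm, w = 23 N/mm, E = 200000.0 MPa
delta = 5 * w * L^4 / (384 * E * I)
= 5 * 23 * 6000.0^4 / (384 * 200000.0 * 304128000.0)
= 6.3809 mm

6.3809 mm


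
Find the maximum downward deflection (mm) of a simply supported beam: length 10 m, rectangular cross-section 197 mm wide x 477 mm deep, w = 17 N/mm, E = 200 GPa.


I = 197 * 477^3 / 12 = 1781722716.75 mm^4
L = 10000.0 mm, w = 17 N/mm, E = 200000.0 MPa
delta = 5 * w * L^4 / (384 * E * I)
= 5 * 17 * 10000.0^4 / (384 * 200000.0 * 1781722716.75)
= 6.2118 mm

6.2118 mm


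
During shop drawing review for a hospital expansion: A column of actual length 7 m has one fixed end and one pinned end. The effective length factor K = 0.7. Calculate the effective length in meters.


L_eff = K * L
= 0.7 * 7
= 4.9 m

4.9 m


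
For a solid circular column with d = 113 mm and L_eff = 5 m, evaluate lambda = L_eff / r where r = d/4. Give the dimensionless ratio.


Radius of gyration r = d / 4 = 113 / 4 = 28.25 mm
L_eff = 5000.0 mm
Slenderness ratio = L / r = 5000.0 / 28.25 = 176.99 (dimensionless)

176.99 (dimensionless)


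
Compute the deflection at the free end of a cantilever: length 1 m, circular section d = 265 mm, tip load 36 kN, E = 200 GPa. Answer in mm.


I = pi * d^4 / 64 = pi * 265^4 / 64 = 242076925.22 mm^4
L = 1000.0 mm, P = 36000.0 N, E = 200000.0 MPa
delta = P * L^3 / (3 * E * I)
= 36000.0 * 1000.0^3 / (3 * 200000.0 * 242076925.22)
= 0.2479 mm

0.2479 mm


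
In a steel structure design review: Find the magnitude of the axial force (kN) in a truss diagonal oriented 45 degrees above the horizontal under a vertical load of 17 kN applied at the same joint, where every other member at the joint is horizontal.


At the joint, only the diagonal has a vertical component, so vertical equilibrium gives:
F * sin(45) = 17
F = 17 / sin(45)
= 17 / 0.707107
= 24.04 kN

24.04 kN


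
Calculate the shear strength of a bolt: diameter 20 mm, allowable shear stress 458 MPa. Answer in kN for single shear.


A = pi * d^2 / 4 = pi * 20^2 / 4 = 314.1593 mm^2
V = f_v * A / 1000 = 458 * 314.1593 / 1000
= 143.8849 kN

143.8849 kN


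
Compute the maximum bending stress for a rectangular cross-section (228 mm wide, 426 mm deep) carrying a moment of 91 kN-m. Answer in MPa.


I = b * h^3 / 12 = 228 * 426^3 / 12 = 1468866744.0 mm^4
y = h / 2 = 426 / 2 = 213.0 mm
M = 91 kN-m = 91000000.0 N-mm
sigma = M * y / I = 91000000.0 * 213.0 / 1468866744.0
= 13.2 MPa

13.2 MPa


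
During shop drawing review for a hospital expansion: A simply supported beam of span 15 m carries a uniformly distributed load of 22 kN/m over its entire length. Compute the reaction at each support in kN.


Total load = w * L = 22 * 15 = 330 kN
By symmetry, each reaction R = total / 2 = 330 / 2 = 165.0 kN

165.0 kN


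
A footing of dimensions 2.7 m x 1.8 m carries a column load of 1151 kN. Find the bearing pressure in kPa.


A = 2.7 * 1.8 = 4.86 m^2
q = P / A = 1151 / 4.86
= 236.8313 kPa

236.8313 kPa


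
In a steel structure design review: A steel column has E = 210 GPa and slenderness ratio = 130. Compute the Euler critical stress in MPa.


sigma_cr = pi^2 * E / lambda^2
= 9.8696 * 210000.0 / 130^2
= 9.8696 * 210000.0 / 16900
= 122.6401 MPa

122.6401 MPa


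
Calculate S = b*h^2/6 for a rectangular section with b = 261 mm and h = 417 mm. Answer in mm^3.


S = b * h^2 / 6
= 261 * 417^2 / 6
= 261 * 173889 / 6
= 7564171.5 mm^3

7564171.5 mm^3


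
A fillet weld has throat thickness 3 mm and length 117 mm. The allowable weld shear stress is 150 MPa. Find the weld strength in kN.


Strength = throat * length * allowable stress
= 3 * 117 * 150 N
= 52650 N
= 52.65 kN

52.65 kN


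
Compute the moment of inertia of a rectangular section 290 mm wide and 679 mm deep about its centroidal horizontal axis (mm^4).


I = b * h^3 / 12
= 290 * 679^3 / 12
= 290 * 313046839 / 12
= 7565298609.17 mm^4

7565298609.17 mm^4


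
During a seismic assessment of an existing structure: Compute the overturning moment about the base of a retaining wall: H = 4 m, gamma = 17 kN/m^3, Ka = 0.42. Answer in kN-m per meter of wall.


Pa = 0.5 * Ka * gamma * H^2
= 0.5 * 0.42 * 17 * 4^2
= 57.12 kN/m
Arm = H / 3 = 4 / 3 = 1.3333 m
Mo = Pa * arm = Pa * H / 3 = 57.12 * 4 / 3 = 76.16 kN-m/m

76.16 kN-m/m


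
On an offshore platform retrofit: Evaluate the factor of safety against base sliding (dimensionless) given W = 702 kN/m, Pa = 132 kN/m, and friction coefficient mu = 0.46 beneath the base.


Resisting force = mu * W = 0.46 * 702 = 322.92 kN/m
FOS = Resisting / Driving = 322.92 / 132
= 2.4464 (dimensionless)

2.4464 (dimensionless)


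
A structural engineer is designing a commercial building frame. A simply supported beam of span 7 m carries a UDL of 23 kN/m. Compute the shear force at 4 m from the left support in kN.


R_A = w * L / 2 = 23 * 7 / 2 = 80.5 kN
V(x) = R_A - w * x = 80.5 - 23 * 4
= -11.5 kN

-11.5 kN


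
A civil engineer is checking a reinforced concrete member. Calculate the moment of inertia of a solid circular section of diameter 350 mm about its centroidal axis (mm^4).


r = d / 2 = 350 / 2 = 175.0 mm
I = pi * r^4 / 4 = pi * 175.0^4 / 4
= 736617574.34 mm^4

736617574.34 mm^4


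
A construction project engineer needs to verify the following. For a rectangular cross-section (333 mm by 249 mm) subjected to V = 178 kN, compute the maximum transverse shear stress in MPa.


A = b * h = 333 * 249 = 82917 mm^2
V = 178 kN = 178000.0 N
tau_max = 1.5 * V / A = 1.5 * 178000.0 / 82917
= 3.2201 MPa

3.2201 MPa


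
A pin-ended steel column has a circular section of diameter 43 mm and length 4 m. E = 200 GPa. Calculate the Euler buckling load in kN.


I = pi * d^4 / 64 = 167820.0 mm^4
L = 4000.0 mm
P_cr = pi^2 * E * I / L^2
= 9.8696 * 200000.0 * 167820.0 / 4000.0^2
= 20703.96 N = 20.704 kN

20.704 kN


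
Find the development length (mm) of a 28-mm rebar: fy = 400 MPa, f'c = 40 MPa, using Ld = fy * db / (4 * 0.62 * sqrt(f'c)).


Ld = (fy * db) / (4 * 0.62 * sqrt(f'c))
= (400 * 28) / (4 * 0.62 * sqrt(40))
= 11200 / 15.6849
= 714.06 mm

714.06 mm


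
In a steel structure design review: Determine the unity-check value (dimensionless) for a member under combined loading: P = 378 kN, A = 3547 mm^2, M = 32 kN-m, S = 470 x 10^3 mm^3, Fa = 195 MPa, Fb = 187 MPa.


f_a = P / A = 378000.0 / 3547 = 106.5689 MPa
f_b = M / S = 32000000.0 / 470000.0 = 68.0851 MPa
Ratio = f_a / Fa + f_b / Fb
= 106.5689 / 195 + 68.0851 / 187
= 0.9106 (dimensionless)

0.9106 (dimensionless)


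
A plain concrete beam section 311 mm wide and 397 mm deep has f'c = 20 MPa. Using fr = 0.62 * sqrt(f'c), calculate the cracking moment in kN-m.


fr = 0.62 * sqrt(20) = 0.62 * 4.4721 = 2.7727 MPa
I = 311 * 397^3 / 12 = 1621625866.92 mm^4
y_t = 198.5 mm
M_cr = fr * I / y_t = 2.7727 * 1621625866.92 / 198.5 N-mm
= 22.6515 kN-m

22.6515 kN-m


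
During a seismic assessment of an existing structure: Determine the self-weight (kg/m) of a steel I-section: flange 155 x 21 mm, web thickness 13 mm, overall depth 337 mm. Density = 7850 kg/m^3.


A_flanges = 2 * 155 * 21 = 6510 mm^2
A_web = (337 - 2 * 21) * 13 = 3835 mm^2
A_total = 6510 + 3835 = 10345 mm^2 = 0.010345 m^2
Weight = rho * A = 7850 * 0.010345 = 81.2083 kg/m

81.2083 kg/m


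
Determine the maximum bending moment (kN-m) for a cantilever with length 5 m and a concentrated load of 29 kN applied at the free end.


For a cantilever with a point load at the free end:
M_max = P * L = 29 * 5 = 145 kN-m

145 kN-m


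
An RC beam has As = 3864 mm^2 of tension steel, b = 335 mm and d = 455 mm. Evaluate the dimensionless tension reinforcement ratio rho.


rho = As / (b * d)
= 3864 / (335 * 455)
= 3864 / 152425
= 0.02535 (dimensionless)

0.02535 (dimensionless)


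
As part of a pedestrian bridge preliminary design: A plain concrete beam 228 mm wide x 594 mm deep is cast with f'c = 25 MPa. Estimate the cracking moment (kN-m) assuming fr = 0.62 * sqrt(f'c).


fr = 0.62 * sqrt(25) = 0.62 * 5.0 = 3.1 MPa
I = 228 * 594^3 / 12 = 3982107096.0 mm^4
y_t = 297.0 mm
M_cr = fr * I / y_t = 3.1 * 3982107096.0 / 297.0 N-mm
= 41.5641 kN-m

41.5641 kN-m


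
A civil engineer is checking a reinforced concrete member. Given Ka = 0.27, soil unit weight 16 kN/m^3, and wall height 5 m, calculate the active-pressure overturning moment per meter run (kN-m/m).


Pa = 0.5 * Ka * gamma * H^2
= 0.5 * 0.27 * 16 * 5^2
= 54.0 kN/m
Arm = H / 3 = 5 / 3 = 1.6667 m
Mo = Pa * arm = Pa * H / 3 = 54.0 * 5 / 3 = 90.0 kN-m/m

90.0 kN-m/m


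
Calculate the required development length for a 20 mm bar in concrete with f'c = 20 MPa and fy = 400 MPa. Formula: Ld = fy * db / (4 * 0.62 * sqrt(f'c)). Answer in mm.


Ld = (fy * db) / (4 * 0.62 * sqrt(f'c))
= (400 * 20) / (4 * 0.62 * sqrt(20))
= 8000 / 11.0909
= 721.31 mm

721.31 mm


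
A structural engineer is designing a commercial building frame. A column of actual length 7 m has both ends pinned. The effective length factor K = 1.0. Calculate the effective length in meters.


L_eff = K * L
= 1.0 * 7
= 7.0 m

7.0 m


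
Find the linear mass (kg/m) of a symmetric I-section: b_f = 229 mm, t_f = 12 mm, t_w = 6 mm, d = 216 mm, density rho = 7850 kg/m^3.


A_flanges = 2 * 229 * 12 = 5496 mm^2
A_web = (216 - 2 * 12) * 6 = 1152 mm^2
A_total = 5496 + 1152 = 6648 mm^2 = 0.006648 m^2
Weight = rho * A = 7850 * 0.006648 = 52.1868 kg/m

52.1868 kg/m


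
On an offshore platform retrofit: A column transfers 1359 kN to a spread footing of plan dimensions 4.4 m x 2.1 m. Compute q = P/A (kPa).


A = 4.4 * 2.1 = 9.24 m^2
q = P / A = 1359 / 9.24
= 147.0779 kPa

147.0779 kPa


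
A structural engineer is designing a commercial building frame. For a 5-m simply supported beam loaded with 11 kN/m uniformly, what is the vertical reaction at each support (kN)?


Total load = w * L = 11 * 5 = 55 kN
By symmetry, each reaction R = total / 2 = 55 / 2 = 27.5 kN

27.5 kN


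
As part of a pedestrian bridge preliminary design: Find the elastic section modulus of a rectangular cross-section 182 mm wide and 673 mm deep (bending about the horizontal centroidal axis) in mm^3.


S = b * h^2 / 6
= 182 * 673^2 / 6
= 182 * 452929 / 6
= 13738846.33 mm^3

13738846.33 mm^3


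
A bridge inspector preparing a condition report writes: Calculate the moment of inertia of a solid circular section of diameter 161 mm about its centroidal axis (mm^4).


r = d / 2 = 161 / 2 = 80.5 mm
I = pi * r^4 / 4 = pi * 80.5^4 / 4
= 32981727.78 mm^4

32981727.78 mm^4


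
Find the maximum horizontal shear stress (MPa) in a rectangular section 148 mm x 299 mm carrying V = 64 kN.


A = b * h = 148 * 299 = 44252 mm^2
V = 64 kN = 64000.0 N
tau_max = 1.5 * V / A = 1.5 * 64000.0 / 44252
= 2.1694 MPa

2.1694 MPa


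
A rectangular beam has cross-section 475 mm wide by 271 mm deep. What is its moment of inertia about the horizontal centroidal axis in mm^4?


I = b * h^3 / 12
= 475 * 271^3 / 12
= 475 * 19902511 / 12
= 787807727.08 mm^4

787807727.08 mm^4


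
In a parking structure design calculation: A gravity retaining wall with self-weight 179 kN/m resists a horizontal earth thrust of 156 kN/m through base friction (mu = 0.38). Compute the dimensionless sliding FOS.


Resisting force = mu * W = 0.38 * 179 = 68.02 kN/m
FOS = Resisting / Driving = 68.02 / 156
= 0.436 (dimensionless)

0.436 (dimensionless)


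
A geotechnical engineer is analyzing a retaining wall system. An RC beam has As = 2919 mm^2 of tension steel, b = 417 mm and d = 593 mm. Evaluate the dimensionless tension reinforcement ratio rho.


rho = As / (b * d)
= 2919 / (417 * 593)
= 2919 / 247281
= 0.011804 (dimensionless)

0.011804 (dimensionless)


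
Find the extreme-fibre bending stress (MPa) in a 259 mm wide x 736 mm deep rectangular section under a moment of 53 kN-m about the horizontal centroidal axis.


I = b * h^3 / 12 = 259 * 736^3 / 12 = 8605021525.33 mm^4
y = h / 2 = 736 / 2 = 368.0 mm
M = 53 kN-m = 53000000.0 N-mm
sigma = M * y / I = 53000000.0 * 368.0 / 8605021525.33
= 2.27 MPa

2.27 MPa


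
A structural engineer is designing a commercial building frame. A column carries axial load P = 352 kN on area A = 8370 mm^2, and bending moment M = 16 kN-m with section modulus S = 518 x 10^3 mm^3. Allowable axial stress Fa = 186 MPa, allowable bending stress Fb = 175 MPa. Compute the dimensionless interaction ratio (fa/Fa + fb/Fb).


f_a = P / A = 352000.0 / 8370 = 42.055 MPa
f_b = M / S = 16000000.0 / 518000.0 = 30.888 MPa
Ratio = f_a / Fa + f_b / Fb
= 42.055 / 186 + 30.888 / 175
= 0.4026 (dimensionless)

0.4026 (dimensionless)


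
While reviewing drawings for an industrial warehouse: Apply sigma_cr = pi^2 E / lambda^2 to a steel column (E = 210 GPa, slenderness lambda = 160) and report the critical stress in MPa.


sigma_cr = pi^2 * E / lambda^2
= 9.8696 * 210000.0 / 160^2
= 9.8696 * 210000.0 / 25600
= 80.9616 MPa

80.9616 MPa


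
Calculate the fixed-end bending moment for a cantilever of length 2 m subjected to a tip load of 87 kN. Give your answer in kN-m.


For a cantilever with a point load at the free end:
M_max = P * L = 87 * 2 = 174 kN-m

174 kN-m


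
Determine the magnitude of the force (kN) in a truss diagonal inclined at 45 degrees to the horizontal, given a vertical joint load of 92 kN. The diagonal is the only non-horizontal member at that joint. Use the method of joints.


At the joint, only the diagonal has a vertical component, so vertical equilibrium gives:
F * sin(45) = 92
F = 92 / sin(45)
= 92 / 0.707107
= 130.11 kN

130.11 kN


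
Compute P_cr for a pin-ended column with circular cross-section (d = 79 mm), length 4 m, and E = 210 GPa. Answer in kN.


I = pi * d^4 / 64 = 1911957.63 mm^4
L = 4000.0 mm
P_cr = pi^2 * E * I / L^2
= 9.8696 * 210000.0 * 1911957.63 / 4000.0^2
= 247672.23 N = 247.6722 kN

247.6722 kN


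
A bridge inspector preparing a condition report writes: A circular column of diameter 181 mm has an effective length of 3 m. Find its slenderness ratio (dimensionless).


Radius of gyration r = d / 4 = 181 / 4 = 45.25 mm
L_eff = 3000.0 mm
Slenderness ratio = L / r = 3000.0 / 45.25 = 66.3 (dimensionless)

66.3 (dimensionless)


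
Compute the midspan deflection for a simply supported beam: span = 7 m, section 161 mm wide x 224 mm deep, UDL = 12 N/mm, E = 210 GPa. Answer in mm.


I = 161 * 224^3 / 12 = 150795605.33 mm^4
L = 7000.0 mm, w = 12 N/mm, E = 210000.0 MPa
delta = 5 * w * L^4 / (384 * E * I)
= 5 * 12 * 7000.0^4 / (384 * 210000.0 * 150795605.33)
= 11.8469 mm

11.8469 mm


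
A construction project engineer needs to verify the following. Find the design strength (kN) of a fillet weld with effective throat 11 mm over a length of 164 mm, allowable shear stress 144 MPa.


Strength = throat * length * allowable stress
= 11 * 164 * 144 N
= 259776 N
= 259.78 kN

259.78 kN


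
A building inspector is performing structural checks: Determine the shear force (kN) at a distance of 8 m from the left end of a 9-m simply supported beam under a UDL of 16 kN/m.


R_A = w * L / 2 = 16 * 9 / 2 = 72.0 kN
V(x) = R_A - w * x = 72.0 - 16 * 8
= -56.0 kN

-56.0 kN


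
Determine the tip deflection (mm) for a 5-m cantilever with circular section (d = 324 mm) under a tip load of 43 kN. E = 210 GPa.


I = pi * d^4 / 64 = pi * 324^4 / 64 = 540941049.82 mm^4
L = 5000.0 mm, P = 43000.0 N, E = 210000.0 MPa
delta = P * L^3 / (3 * E * I)
= 43000.0 * 5000.0^3 / (3 * 210000.0 * 540941049.82)
= 15.772 mm

15.772 mm


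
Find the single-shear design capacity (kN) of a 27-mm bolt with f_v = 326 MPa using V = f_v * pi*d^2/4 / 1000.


A = pi * d^2 / 4 = pi * 27^2 / 4 = 572.5553 mm^2
V = f_v * A / 1000 = 326 * 572.5553 / 1000
= 186.653 kN

186.653 kN


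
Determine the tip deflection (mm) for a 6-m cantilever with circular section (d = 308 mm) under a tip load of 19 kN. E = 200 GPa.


I = pi * d^4 / 64 = pi * 308^4 / 64 = 441746141.43 mm^4
L = 6000.0 mm, P = 19000.0 N, E = 200000.0 MPa
delta = P * L^3 / (3 * E * I)
= 19000.0 * 6000.0^3 / (3 * 200000.0 * 441746141.43)
= 15.484 mm

15.484 mm


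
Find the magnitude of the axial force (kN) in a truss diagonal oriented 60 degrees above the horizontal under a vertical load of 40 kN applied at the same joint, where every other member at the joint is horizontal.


At the joint, only the diagonal has a vertical component, so vertical equilibrium gives:
F * sin(60) = 40
F = 40 / sin(60)
= 40 / 0.866025
= 46.19 kN

46.19 kN


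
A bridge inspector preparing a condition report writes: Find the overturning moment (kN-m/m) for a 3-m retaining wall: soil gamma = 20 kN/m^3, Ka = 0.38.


Pa = 0.5 * Ka * gamma * H^2
= 0.5 * 0.38 * 20 * 3^2
= 34.2 kN/m
Arm = H / 3 = 3 / 3 = 1.0 m
Mo = Pa * arm = Pa * H / 3 = 34.2 * 3 / 3 = 34.2 kN-m/m

34.2 kN-m/m


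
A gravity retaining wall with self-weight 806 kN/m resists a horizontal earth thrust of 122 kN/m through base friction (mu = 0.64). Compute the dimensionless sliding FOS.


Resisting force = mu * W = 0.64 * 806 = 515.84 kN/m
FOS = Resisting / Driving = 515.84 / 122
= 4.2282 (dimensionless)

4.2282 (dimensionless)


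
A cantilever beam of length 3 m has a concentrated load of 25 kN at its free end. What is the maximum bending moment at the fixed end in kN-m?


For a cantilever with a point load at the free end:
M_max = P * L = 25 * 3 = 75 kN-m

75 kN-m


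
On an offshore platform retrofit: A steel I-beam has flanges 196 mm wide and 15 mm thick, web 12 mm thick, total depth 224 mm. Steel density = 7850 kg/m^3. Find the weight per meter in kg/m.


A_flanges = 2 * 196 * 15 = 5880 mm^2
A_web = (224 - 2 * 15) * 12 = 2328 mm^2
A_total = 5880 + 2328 = 8208 mm^2 = 0.008208 m^2
Weight = rho * A = 7850 * 0.008208 = 64.4328 kg/m

64.4328 kg/m


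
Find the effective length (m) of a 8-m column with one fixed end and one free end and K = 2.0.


L_eff = K * L
= 2.0 * 8
= 16.0 m

16.0 m


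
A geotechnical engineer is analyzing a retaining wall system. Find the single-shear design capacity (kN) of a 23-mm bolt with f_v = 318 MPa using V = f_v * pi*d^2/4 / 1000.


A = pi * d^2 / 4 = pi * 23^2 / 4 = 415.4756 mm^2
V = f_v * A / 1000 = 318 * 415.4756 / 1000
= 132.1212 kN

132.1212 kN


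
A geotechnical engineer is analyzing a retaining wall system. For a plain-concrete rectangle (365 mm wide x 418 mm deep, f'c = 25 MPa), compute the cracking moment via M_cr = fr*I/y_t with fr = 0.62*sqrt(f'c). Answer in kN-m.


fr = 0.62 * sqrt(25) = 0.62 * 5.0 = 3.1 MPa
I = 365 * 418^3 / 12 = 2221470056.67 mm^4
y_t = 209.0 mm
M_cr = fr * I / y_t = 3.1 * 2221470056.67 / 209.0 N-mm
= 32.95 kN-m

32.95 kN-m
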